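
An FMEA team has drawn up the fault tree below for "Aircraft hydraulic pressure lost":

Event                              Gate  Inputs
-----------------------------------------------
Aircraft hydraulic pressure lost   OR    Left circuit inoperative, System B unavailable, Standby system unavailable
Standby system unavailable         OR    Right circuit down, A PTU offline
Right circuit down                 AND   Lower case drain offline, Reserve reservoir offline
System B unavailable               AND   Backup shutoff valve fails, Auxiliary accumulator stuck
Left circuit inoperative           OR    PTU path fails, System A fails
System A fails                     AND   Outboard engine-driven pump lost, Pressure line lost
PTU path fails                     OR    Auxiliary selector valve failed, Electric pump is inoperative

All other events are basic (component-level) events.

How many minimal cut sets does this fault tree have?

PTU path fails [OR]: union of children's cut sets → 2 cut set(s).
System A fails [AND]: one cut set from each child combined → 1 × 1 = 1 cut set(s).
Left circuit inoperative [OR]: union of children's cut sets → 3 cut set(s).
System B unavailable [AND]: one cut set from each child combined → 1 × 1 = 1 cut set(s).
Right circuit down [AND]: one cut set from each child combined → 1 × 1 = 1 cut set(s).
Standby system unavailable [OR]: union of children's cut sets → 2 cut set(s).
Aircraft hydraulic pressure lost [OR]: union of children's cut sets → 6 cut set(s).
Minimal cut sets: {Auxiliary selector valve failed}; {Electric pump is inoperative}; {Outboard engine-driven pump lost, Pressure line lost}; {Auxiliary accumulator stuck, Backup shutoff valve fails}; {Lower case drain offline, Reserve reservoir offline}; {A PTU offline}.

6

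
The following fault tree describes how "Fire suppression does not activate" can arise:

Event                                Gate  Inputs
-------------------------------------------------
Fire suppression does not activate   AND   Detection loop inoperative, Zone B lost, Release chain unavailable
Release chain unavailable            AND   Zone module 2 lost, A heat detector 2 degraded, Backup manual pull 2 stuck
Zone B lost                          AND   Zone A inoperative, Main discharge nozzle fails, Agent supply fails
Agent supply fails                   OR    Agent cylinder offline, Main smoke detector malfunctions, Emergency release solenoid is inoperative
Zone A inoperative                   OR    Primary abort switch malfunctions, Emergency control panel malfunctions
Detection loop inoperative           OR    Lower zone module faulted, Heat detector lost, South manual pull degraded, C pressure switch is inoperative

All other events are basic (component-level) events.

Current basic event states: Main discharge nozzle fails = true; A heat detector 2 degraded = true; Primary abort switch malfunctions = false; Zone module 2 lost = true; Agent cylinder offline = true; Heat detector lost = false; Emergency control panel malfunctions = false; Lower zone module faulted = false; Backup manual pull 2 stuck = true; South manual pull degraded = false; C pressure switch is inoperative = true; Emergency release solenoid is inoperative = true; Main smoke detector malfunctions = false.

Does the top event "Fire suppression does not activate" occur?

Detection loop inoperative [OR]: Lower zone module faulted=not, Heat detector lost=not, South manual pull degraded=not, C pressure switch is inoperative=occurs → at least one input occurs → occurs.
Zone A inoperative [OR]: Primary abort switch malfunctions=not, Emergency control panel malfunctions=not → no input occurs → does not occur.
Agent supply fails [OR]: Agent cylinder offline=occurs, Main smoke detector malfunctions=not, Emergency release solenoid is inoperative=occurs → at least one input occurs → occurs.
Zone B lost [AND]: Zone A inoperative=not, Main discharge nozzle fails=occurs, Agent supply fails=occurs → not all inputs occur → does not occur.
Release chain unavailable [AND]: Zone module 2 lost=occurs, A heat detector 2 degraded=occurs, Backup manual pull 2 stuck=occurs → all inputs occur → occurs.
Fire suppression does not activate [AND]: Detection loop inoperative=occurs, Zone B lost=not, Release chain unavailable=occurs → not all inputs occur → does not occur.

No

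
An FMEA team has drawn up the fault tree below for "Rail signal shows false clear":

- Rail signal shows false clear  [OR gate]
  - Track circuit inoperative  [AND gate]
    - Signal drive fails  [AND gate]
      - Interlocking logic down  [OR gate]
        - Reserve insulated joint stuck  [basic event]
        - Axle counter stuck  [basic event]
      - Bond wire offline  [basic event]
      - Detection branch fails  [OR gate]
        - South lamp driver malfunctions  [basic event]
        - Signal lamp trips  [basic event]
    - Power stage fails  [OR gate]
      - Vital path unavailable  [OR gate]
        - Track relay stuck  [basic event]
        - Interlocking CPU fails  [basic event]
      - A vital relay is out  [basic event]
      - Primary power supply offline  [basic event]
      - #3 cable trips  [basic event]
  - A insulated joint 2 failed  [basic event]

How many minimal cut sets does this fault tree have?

21

Interlocking logic down [OR]: union of children's cut sets → 2 cut set(s).
Detection branch fails [OR]: union of children's cut sets → 2 cut set(s).
Signal drive fails [AND]: one cut set from each child combined → 2 × 1 × 2 = 4 cut set(s).
Vital path unavailable [OR]: union of children's cut sets → 2 cut set(s).
Power stage fails [OR]: union of children's cut sets → 5 cut set(s).
Track circuit inoperative [AND]: one cut set from each child combined → 4 × 5 = 20 cut set(s).
Rail signal shows false clear [OR]: union of children's cut sets → 21 cut set(s).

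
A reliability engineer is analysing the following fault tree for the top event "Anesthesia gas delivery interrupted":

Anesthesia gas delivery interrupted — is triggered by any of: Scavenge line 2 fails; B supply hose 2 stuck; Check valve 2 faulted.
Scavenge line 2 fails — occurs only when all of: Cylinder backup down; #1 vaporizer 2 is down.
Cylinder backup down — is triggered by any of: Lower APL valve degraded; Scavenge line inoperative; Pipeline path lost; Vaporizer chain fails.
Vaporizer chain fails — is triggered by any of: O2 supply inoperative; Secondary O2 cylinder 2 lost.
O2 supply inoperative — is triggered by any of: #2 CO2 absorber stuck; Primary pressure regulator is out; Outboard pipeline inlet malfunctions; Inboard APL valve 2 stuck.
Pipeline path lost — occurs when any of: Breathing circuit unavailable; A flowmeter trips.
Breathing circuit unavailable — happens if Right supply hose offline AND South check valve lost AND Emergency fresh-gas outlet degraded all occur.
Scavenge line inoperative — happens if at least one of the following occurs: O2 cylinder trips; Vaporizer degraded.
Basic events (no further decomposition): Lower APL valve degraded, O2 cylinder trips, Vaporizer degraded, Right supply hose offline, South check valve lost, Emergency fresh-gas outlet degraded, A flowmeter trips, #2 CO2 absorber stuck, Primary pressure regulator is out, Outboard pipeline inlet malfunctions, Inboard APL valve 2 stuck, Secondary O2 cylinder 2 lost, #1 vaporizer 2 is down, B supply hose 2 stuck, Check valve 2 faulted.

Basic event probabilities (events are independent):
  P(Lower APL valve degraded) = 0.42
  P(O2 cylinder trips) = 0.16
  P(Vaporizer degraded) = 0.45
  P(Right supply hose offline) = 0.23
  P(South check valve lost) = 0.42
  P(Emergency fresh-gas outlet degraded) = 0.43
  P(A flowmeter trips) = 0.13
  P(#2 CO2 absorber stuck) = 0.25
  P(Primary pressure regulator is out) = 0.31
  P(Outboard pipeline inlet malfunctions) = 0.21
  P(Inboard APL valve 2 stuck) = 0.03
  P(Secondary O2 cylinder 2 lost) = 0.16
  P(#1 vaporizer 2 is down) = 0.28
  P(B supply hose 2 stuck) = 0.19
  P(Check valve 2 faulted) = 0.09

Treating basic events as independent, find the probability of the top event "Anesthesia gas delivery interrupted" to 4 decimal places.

0.4539

P(Scavenge line inoperative) [OR] = 1 − (1−0.16) × (1−0.45) = 0.538000
P(Breathing circuit unavailable) [AND] = 0.23 × 0.42 × 0.43 = 0.041538
P(Pipeline path lost) [OR] = 1 − (1−0.041538) × (1−0.13) = 0.166138
P(O2 supply inoperative) [OR] = 1 − (1−0.25) × (1−0.31) × (1−0.21) × (1−0.03) = 0.603440
P(Vaporizer chain fails) [OR] = 1 − (1−0.603440) × (1−0.16) = 0.666890
P(Cylinder backup down) [OR] = 1 − (1−0.42) × (1−0.538000) × (1−0.166138) × (1−0.666890) = 0.925569
P(Scavenge line 2 fails) [AND] = 0.925569 × 0.28 = 0.259159
P(Anesthesia gas delivery interrupted) [OR] = 1 − (1−0.259159) × (1−0.19) × (1−0.09) = 0.453926
Rounded to 4 decimal places: P(Anesthesia gas delivery interrupted) ≈ 0.4539.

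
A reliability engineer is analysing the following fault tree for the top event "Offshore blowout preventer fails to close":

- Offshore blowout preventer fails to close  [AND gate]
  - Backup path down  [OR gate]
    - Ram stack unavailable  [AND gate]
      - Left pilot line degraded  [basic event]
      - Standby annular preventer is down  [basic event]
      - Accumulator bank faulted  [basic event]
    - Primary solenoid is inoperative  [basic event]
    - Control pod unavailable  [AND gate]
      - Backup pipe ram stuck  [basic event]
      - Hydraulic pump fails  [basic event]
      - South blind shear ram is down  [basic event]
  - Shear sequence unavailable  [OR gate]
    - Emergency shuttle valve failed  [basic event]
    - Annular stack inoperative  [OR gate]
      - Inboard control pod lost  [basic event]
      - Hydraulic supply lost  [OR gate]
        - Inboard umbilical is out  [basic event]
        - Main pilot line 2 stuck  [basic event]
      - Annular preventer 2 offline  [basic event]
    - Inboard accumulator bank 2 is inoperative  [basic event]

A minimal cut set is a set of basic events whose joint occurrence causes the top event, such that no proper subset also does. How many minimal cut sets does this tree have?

18

Ram stack unavailable [AND]: one cut set from each child combined → 1 × 1 × 1 = 1 cut set(s).
Control pod unavailable [AND]: one cut set from each child combined → 1 × 1 × 1 = 1 cut set(s).
Backup path down [OR]: union of children's cut sets → 3 cut set(s).
Hydraulic supply lost [OR]: union of children's cut sets → 2 cut set(s).
Annular stack inoperative [OR]: union of children's cut sets → 4 cut set(s).
Shear sequence unavailable [OR]: union of children's cut sets → 6 cut set(s).
Offshore blowout preventer fails to close [AND]: one cut set from each child combined → 3 × 6 = 18 cut set(s).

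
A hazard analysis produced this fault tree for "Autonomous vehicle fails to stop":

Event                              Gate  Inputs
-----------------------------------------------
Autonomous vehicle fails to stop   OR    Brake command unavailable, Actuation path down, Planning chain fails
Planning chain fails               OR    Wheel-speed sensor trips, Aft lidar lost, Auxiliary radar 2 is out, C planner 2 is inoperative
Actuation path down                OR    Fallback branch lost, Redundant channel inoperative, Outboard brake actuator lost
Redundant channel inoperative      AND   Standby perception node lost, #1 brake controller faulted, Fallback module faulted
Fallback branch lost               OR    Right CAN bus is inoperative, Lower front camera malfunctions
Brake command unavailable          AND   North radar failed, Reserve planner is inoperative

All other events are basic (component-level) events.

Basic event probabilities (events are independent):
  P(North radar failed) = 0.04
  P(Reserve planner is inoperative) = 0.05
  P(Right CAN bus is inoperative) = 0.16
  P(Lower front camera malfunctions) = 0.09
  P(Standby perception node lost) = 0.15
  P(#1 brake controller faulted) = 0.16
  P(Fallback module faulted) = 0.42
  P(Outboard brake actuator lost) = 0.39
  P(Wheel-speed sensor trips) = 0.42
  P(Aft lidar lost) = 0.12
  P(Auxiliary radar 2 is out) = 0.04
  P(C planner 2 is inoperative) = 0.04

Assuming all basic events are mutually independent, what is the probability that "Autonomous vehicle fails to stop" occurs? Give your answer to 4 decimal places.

0.7833

P(Brake command unavailable) [AND] = 0.04 × 0.05 = 0.002000
P(Fallback branch lost) [OR] = 1 − (1−0.16) × (1−0.09) = 0.235600
P(Redundant channel inoperative) [AND] = 0.15 × 0.16 × 0.42 = 0.010080
P(Actuation path down) [OR] = 1 − (1−0.235600) × (1−0.010080) × (1−0.39) = 0.538416
P(Planning chain fails) [OR] = 1 − (1−0.42) × (1−0.12) × (1−0.04) × (1−0.04) = 0.529615
P(Autonomous vehicle fails to stop) [OR] = 1 − (1−0.002000) × (1−0.538416) × (1−0.529615) = 0.783312
Rounded to 4 decimal places: P(Autonomous vehicle fails to stop) ≈ 0.7833.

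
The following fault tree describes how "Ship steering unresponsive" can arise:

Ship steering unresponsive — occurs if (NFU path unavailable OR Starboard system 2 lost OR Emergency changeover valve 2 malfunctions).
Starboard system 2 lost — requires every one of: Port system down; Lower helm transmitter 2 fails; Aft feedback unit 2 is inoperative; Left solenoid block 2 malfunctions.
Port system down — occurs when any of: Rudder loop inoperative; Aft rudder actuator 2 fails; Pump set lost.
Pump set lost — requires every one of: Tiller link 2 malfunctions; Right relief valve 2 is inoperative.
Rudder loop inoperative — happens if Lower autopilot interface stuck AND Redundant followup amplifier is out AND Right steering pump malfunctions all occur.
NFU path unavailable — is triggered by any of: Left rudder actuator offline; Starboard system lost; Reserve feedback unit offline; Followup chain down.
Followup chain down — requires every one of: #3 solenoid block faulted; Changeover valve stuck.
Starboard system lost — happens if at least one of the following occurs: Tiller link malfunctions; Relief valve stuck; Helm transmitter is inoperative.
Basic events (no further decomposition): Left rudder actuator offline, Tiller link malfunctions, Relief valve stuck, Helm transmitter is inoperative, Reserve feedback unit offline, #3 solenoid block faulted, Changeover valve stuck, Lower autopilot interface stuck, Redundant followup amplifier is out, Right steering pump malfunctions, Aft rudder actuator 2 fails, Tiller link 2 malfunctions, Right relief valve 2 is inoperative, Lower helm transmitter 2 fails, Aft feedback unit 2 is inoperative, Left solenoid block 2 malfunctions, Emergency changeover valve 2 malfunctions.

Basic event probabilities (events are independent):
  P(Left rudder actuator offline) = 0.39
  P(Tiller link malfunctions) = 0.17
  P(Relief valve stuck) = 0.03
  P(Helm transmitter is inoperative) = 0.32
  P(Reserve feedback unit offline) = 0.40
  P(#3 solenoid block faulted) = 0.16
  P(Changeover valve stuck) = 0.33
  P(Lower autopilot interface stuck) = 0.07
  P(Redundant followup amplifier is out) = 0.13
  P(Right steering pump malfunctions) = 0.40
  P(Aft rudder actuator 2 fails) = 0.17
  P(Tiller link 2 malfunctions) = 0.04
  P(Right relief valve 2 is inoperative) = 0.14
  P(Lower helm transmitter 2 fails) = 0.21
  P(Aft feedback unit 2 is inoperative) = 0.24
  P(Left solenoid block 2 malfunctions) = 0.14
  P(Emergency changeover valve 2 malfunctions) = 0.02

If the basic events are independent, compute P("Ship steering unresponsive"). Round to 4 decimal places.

P(Starboard system lost) [OR] = 1 − (1−0.17) × (1−0.03) × (1−0.32) = 0.452532
P(Followup chain down) [AND] = 0.16 × 0.33 = 0.052800
P(NFU path unavailable) [OR] = 1 − (1−0.39) × (1−0.452532) × (1−0.40) × (1−0.052800) = 0.810206
P(Rudder loop inoperative) [AND] = 0.07 × 0.13 × 0.40 = 0.003640
P(Pump set lost) [AND] = 0.04 × 0.14 = 0.005600
P(Port system down) [OR] = 1 − (1−0.003640) × (1−0.17) × (1−0.005600) = 0.177652
P(Starboard system 2 lost) [AND] = 0.177652 × 0.21 × 0.24 × 0.14 = 0.001254
P(Ship steering unresponsive) [OR] = 1 − (1−0.810206) × (1−0.001254) × (1−0.02) = 0.814235
Rounded to 4 decimal places: P(Ship steering unresponsive) ≈ 0.8142.

0.8142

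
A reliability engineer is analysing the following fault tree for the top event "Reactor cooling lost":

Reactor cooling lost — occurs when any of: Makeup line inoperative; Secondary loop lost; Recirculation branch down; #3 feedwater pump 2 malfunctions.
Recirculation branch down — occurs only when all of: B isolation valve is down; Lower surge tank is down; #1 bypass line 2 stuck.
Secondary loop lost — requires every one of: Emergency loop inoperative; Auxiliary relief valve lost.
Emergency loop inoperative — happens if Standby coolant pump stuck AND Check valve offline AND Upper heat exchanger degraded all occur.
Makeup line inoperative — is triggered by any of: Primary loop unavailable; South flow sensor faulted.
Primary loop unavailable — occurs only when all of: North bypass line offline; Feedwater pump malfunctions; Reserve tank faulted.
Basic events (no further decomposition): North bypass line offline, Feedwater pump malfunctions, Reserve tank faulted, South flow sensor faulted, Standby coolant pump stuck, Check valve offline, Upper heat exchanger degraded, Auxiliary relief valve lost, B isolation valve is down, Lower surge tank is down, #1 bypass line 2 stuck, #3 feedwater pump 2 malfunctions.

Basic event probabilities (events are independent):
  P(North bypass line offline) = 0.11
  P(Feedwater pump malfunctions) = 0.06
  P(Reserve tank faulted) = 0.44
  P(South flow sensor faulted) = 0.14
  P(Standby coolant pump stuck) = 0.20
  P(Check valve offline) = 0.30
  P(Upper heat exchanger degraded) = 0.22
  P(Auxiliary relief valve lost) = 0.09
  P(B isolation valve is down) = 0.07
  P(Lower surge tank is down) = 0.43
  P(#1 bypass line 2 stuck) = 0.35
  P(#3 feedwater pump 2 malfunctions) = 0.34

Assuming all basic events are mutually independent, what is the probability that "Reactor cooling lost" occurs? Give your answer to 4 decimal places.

0.4407

P(Primary loop unavailable) [AND] = 0.11 × 0.06 × 0.44 = 0.002904
P(Makeup line inoperative) [OR] = 1 − (1−0.002904) × (1−0.14) = 0.142497
P(Emergency loop inoperative) [AND] = 0.20 × 0.30 × 0.22 = 0.013200
P(Secondary loop lost) [AND] = 0.013200 × 0.09 = 0.001188
P(Recirculation branch down) [AND] = 0.07 × 0.43 × 0.35 = 0.010535
P(Reactor cooling lost) [OR] = 1 − (1−0.142497) × (1−0.001188) × (1−0.010535) × (1−0.34) = 0.440676
Rounded to 4 decimal places: P(Reactor cooling lost) ≈ 0.4407.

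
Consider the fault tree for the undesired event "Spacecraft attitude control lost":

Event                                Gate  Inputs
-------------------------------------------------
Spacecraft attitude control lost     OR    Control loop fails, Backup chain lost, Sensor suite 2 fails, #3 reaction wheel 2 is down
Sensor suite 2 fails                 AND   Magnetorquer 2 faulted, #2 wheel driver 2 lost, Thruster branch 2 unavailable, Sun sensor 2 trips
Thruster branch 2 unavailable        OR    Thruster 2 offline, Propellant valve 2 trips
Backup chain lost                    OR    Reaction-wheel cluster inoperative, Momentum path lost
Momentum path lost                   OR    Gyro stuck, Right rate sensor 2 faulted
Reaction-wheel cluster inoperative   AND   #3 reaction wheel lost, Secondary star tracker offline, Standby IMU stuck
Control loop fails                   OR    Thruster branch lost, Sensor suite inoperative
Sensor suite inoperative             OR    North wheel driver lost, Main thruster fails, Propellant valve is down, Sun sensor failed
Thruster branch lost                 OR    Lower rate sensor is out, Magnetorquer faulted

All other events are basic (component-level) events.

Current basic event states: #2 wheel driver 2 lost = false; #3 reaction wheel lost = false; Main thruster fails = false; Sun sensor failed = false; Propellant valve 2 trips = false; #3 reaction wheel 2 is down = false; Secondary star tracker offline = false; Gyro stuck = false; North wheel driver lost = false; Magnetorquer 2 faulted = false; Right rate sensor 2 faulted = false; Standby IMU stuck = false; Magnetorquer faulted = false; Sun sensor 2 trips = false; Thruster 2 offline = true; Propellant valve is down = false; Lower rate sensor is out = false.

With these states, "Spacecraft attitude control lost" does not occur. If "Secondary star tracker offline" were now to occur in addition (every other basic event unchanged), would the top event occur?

No

Counterfactual: set "Secondary star tracker offline" to occurred.
Thruster branch lost [OR]: Lower rate sensor is out=not, Magnetorquer faulted=not → no input occurs → does not occur.
Sensor suite inoperative [OR]: North wheel driver lost=not, Main thruster fails=not, Propellant valve is down=not, Sun sensor failed=not → no input occurs → does not occur.
Control loop fails [OR]: Thruster branch lost=not, Sensor suite inoperative=not → no input occurs → does not occur.
Reaction-wheel cluster inoperative [AND]: #3 reaction wheel lost=not, Secondary star tracker offline=occurs, Standby IMU stuck=not → not all inputs occur → does not occur.
Momentum path lost [OR]: Gyro stuck=not, Right rate sensor 2 faulted=not → no input occurs → does not occur.
Backup chain lost [OR]: Reaction-wheel cluster inoperative=not, Momentum path lost=not → no input occurs → does not occur.
Thruster branch 2 unavailable [OR]: Thruster 2 offline=occurs, Propellant valve 2 trips=not → at least one input occurs → occurs.
Sensor suite 2 fails [AND]: Magnetorquer 2 faulted=not, #2 wheel driver 2 lost=not, Thruster branch 2 unavailable=occurs, Sun sensor 2 trips=not → not all inputs occur → does not occur.
Spacecraft attitude control lost [OR]: Control loop fails=not, Backup chain lost=not, Sensor suite 2 fails=not, #3 reaction wheel 2 is down=not → no input occurs → does not occur.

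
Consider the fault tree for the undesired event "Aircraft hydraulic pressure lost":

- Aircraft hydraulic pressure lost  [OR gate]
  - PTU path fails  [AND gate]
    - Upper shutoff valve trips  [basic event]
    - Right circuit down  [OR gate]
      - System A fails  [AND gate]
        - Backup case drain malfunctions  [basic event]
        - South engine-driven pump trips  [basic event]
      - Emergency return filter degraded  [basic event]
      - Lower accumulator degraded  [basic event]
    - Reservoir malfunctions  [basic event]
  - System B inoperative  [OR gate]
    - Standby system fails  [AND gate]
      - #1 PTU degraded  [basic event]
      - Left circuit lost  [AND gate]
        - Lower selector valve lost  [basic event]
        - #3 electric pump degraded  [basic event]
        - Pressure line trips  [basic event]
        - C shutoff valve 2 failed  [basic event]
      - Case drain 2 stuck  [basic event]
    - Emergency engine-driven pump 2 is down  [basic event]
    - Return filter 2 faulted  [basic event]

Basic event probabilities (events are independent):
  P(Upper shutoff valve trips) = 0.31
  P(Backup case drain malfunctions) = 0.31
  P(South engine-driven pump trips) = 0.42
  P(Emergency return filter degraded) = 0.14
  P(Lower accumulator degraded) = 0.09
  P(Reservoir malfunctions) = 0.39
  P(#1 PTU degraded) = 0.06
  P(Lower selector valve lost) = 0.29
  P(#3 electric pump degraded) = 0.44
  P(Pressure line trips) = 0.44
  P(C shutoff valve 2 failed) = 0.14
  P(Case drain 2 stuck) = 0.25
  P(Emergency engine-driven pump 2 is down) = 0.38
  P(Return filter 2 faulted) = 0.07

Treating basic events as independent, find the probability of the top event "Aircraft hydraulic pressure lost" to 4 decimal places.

P(System A fails) [AND] = 0.31 × 0.42 = 0.130200
P(Right circuit down) [OR] = 1 − (1−0.130200) × (1−0.14) × (1−0.09) = 0.319295
P(PTU path fails) [AND] = 0.31 × 0.319295 × 0.39 = 0.038603
P(Left circuit lost) [AND] = 0.29 × 0.44 × 0.44 × 0.14 = 0.007860
P(Standby system fails) [AND] = 0.06 × 0.007860 × 0.25 = 0.000118
P(System B inoperative) [OR] = 1 − (1−0.000118) × (1−0.38) × (1−0.07) = 0.423468
P(Aircraft hydraulic pressure lost) [OR] = 1 − (1−0.038603) × (1−0.423468) = 0.445724
Rounded to 4 decimal places: P(Aircraft hydraulic pressure lost) ≈ 0.4457.

0.4457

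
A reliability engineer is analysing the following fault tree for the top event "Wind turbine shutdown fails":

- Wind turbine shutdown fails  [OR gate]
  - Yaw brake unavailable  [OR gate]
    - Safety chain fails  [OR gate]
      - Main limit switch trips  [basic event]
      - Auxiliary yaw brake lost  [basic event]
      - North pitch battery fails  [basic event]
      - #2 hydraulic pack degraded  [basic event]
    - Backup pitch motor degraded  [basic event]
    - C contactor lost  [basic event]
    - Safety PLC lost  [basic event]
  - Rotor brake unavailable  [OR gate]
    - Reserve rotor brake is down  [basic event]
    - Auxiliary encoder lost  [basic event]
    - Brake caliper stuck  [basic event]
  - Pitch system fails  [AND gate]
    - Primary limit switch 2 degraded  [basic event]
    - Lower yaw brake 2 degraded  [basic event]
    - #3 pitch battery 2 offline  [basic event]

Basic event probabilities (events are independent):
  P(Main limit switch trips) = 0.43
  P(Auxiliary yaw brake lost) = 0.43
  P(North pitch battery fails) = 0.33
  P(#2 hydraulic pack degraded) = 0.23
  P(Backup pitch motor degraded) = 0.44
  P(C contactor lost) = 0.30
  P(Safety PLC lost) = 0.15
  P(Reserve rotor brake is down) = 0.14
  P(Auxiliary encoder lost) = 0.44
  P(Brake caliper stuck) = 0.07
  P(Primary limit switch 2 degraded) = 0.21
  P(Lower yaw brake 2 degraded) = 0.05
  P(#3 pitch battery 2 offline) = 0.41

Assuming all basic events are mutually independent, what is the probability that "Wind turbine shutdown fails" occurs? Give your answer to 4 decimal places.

P(Safety chain fails) [OR] = 1 − (1−0.43) × (1−0.43) × (1−0.33) × (1−0.23) = 0.832384
P(Yaw brake unavailable) [OR] = 1 − (1−0.832384) × (1−0.44) × (1−0.30) × (1−0.15) = 0.944150
P(Rotor brake unavailable) [OR] = 1 − (1−0.14) × (1−0.44) × (1−0.07) = 0.552112
P(Pitch system fails) [AND] = 0.21 × 0.05 × 0.41 = 0.004305
P(Wind turbine shutdown fails) [OR] = 1 − (1−0.944150) × (1−0.552112) × (1−0.004305) = 0.975093
Rounded to 4 decimal places: P(Wind turbine shutdown fails) ≈ 0.9751.

0.9751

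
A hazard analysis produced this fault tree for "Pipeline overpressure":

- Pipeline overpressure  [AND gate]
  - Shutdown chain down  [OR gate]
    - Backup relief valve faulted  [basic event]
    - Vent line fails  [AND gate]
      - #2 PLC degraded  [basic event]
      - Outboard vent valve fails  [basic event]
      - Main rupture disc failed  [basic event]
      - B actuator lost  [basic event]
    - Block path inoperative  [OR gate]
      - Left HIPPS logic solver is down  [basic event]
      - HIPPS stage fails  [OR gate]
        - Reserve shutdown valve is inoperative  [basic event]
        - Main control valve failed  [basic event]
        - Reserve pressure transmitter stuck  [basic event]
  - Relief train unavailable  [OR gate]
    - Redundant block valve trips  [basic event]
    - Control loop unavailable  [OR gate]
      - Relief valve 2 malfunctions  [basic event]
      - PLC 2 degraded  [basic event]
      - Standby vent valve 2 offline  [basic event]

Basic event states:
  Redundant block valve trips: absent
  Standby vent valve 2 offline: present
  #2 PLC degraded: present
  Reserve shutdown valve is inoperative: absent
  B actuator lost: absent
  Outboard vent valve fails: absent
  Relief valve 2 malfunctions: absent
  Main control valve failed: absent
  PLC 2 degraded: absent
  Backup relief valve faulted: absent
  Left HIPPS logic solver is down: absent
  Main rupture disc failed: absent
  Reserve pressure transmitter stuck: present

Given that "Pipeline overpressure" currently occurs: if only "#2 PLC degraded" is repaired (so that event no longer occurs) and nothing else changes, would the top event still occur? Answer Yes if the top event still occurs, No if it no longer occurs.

Yes

Counterfactual: set "#2 PLC degraded" to not occurred.
Vent line fails [AND]: #2 PLC degraded=not, Outboard vent valve fails=not, Main rupture disc failed=not, B actuator lost=not → not all inputs occur → does not occur.
HIPPS stage fails [OR]: Reserve shutdown valve is inoperative=not, Main control valve failed=not, Reserve pressure transmitter stuck=occurs → at least one input occurs → occurs.
Block path inoperative [OR]: Left HIPPS logic solver is down=not, HIPPS stage fails=occurs → at least one input occurs → occurs.
Shutdown chain down [OR]: Backup relief valve faulted=not, Vent line fails=not, Block path inoperative=occurs → at least one input occurs → occurs.
Control loop unavailable [OR]: Relief valve 2 malfunctions=not, PLC 2 degraded=not, Standby vent valve 2 offline=occurs → at least one input occurs → occurs.
Relief train unavailable [OR]: Redundant block valve trips=not, Control loop unavailable=occurs → at least one input occurs → occurs.
Pipeline overpressure [AND]: Shutdown chain down=occurs, Relief train unavailable=occurs → all inputs occur → occurs.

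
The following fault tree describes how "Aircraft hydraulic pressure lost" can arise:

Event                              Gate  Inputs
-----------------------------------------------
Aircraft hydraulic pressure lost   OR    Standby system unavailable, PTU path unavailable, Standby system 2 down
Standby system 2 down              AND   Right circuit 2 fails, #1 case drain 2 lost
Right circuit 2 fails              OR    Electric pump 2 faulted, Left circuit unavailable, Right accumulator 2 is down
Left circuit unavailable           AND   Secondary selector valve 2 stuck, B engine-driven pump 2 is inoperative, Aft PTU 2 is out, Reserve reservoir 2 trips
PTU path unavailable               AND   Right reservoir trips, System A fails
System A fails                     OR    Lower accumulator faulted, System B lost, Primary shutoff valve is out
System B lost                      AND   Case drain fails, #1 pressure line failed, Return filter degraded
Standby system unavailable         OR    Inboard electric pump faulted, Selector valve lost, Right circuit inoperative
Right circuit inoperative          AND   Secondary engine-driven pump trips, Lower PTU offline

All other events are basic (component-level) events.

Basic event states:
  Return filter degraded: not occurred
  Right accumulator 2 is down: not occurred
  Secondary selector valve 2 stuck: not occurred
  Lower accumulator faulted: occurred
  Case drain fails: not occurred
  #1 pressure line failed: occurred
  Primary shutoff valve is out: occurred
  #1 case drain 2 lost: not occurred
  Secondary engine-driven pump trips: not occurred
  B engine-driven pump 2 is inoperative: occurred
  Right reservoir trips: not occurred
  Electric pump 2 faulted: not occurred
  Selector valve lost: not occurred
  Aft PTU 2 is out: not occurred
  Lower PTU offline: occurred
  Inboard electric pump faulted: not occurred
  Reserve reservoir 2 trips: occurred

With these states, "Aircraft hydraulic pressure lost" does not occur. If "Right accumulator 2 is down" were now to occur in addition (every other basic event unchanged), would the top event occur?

No

Counterfactual: set "Right accumulator 2 is down" to occurred.
Right circuit inoperative [AND]: Secondary engine-driven pump trips=not, Lower PTU offline=occurs → not all inputs occur → does not occur.
Standby system unavailable [OR]: Inboard electric pump faulted=not, Selector valve lost=not, Right circuit inoperative=not → no input occurs → does not occur.
System B lost [AND]: Case drain fails=not, #1 pressure line failed=occurs, Return filter degraded=not → not all inputs occur → does not occur.
System A fails [OR]: Lower accumulator faulted=occurs, System B lost=not, Primary shutoff valve is out=occurs → at least one input occurs → occurs.
PTU path unavailable [AND]: Right reservoir trips=not, System A fails=occurs → not all inputs occur → does not occur.
Left circuit unavailable [AND]: Secondary selector valve 2 stuck=not, B engine-driven pump 2 is inoperative=occurs, Aft PTU 2 is out=not, Reserve reservoir 2 trips=occurs → not all inputs occur → does not occur.
Right circuit 2 fails [OR]: Electric pump 2 faulted=not, Left circuit unavailable=not, Right accumulator 2 is down=occurs → at least one input occurs → occurs.
Standby system 2 down [AND]: Right circuit 2 fails=occurs, #1 case drain 2 lost=not → not all inputs occur → does not occur.
Aircraft hydraulic pressure lost [OR]: Standby system unavailable=not, PTU path unavailable=not, Standby system 2 down=not → no input occurs → does not occur.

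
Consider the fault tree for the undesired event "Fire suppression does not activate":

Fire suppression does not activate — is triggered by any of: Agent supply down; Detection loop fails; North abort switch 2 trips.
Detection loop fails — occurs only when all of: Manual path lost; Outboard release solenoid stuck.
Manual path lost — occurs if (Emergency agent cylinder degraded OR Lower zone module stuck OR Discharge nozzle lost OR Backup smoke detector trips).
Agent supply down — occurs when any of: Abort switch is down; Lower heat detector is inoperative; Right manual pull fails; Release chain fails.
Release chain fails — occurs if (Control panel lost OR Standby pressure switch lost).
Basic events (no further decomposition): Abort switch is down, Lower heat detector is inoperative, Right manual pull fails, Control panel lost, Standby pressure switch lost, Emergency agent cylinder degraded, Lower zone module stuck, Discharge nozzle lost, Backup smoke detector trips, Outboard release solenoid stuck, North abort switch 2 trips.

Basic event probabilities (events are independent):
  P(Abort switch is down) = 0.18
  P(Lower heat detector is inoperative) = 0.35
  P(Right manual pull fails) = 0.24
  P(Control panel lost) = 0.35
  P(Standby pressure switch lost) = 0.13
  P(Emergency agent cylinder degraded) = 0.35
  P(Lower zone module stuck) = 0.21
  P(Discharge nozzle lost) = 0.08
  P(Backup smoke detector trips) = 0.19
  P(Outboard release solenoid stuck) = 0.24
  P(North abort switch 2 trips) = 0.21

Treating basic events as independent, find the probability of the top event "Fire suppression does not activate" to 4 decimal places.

0.8458

P(Release chain fails) [OR] = 1 − (1−0.35) × (1−0.13) = 0.434500
P(Agent supply down) [OR] = 1 − (1−0.18) × (1−0.35) × (1−0.24) × (1−0.434500) = 0.770927
P(Manual path lost) [OR] = 1 − (1−0.35) × (1−0.21) × (1−0.08) × (1−0.19) = 0.617340
P(Detection loop fails) [AND] = 0.617340 × 0.24 = 0.148162
P(Fire suppression does not activate) [OR] = 1 − (1−0.770927) × (1−0.148162) × (1−0.21) = 0.845845
Rounded to 4 decimal places: P(Fire suppression does not activate) ≈ 0.8458.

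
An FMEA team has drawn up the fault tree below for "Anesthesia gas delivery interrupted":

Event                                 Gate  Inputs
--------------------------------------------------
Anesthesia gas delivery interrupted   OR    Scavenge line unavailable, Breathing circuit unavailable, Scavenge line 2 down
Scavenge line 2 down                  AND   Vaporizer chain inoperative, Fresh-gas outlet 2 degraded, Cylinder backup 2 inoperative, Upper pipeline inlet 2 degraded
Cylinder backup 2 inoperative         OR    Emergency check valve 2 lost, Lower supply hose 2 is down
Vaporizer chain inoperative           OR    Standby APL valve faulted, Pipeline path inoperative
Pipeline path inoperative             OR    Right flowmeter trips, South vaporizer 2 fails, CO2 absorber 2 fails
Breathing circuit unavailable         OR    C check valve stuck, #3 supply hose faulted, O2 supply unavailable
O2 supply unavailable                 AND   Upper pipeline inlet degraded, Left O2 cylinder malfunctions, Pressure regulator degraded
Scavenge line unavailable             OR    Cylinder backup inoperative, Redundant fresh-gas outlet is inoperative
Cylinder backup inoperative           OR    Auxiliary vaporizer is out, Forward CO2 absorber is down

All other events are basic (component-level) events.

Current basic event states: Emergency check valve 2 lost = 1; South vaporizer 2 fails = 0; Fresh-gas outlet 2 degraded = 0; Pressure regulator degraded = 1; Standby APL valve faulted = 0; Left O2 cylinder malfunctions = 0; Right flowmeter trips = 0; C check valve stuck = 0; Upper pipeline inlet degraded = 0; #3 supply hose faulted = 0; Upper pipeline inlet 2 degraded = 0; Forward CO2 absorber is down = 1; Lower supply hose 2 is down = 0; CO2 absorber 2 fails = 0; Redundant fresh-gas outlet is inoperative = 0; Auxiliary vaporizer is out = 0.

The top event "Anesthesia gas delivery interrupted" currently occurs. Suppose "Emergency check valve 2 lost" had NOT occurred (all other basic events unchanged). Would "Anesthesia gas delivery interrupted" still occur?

Yes

Counterfactual: set "Emergency check valve 2 lost" to not occurred.
Cylinder backup inoperative [OR]: Auxiliary vaporizer is out=not, Forward CO2 absorber is down=occurs → at least one input occurs → occurs.
Scavenge line unavailable [OR]: Cylinder backup inoperative=occurs, Redundant fresh-gas outlet is inoperative=not → at least one input occurs → occurs.
O2 supply unavailable [AND]: Upper pipeline inlet degraded=not, Left O2 cylinder malfunctions=not, Pressure regulator degraded=occurs → not all inputs occur → does not occur.
Breathing circuit unavailable [OR]: C check valve stuck=not, #3 supply hose faulted=not, O2 supply unavailable=not → no input occurs → does not occur.
Pipeline path inoperative [OR]: Right flowmeter trips=not, South vaporizer 2 fails=not, CO2 absorber 2 fails=not → no input occurs → does not occur.
Vaporizer chain inoperative [OR]: Standby APL valve faulted=not, Pipeline path inoperative=not → no input occurs → does not occur.
Cylinder backup 2 inoperative [OR]: Emergency check valve 2 lost=not, Lower supply hose 2 is down=not → no input occurs → does not occur.
Scavenge line 2 down [AND]: Vaporizer chain inoperative=not, Fresh-gas outlet 2 degraded=not, Cylinder backup 2 inoperative=not, Upper pipeline inlet 2 degraded=not → not all inputs occur → does not occur.
Anesthesia gas delivery interrupted [OR]: Scavenge line unavailable=occurs, Breathing circuit unavailable=not, Scavenge line 2 down=not → at least one input occurs → occurs.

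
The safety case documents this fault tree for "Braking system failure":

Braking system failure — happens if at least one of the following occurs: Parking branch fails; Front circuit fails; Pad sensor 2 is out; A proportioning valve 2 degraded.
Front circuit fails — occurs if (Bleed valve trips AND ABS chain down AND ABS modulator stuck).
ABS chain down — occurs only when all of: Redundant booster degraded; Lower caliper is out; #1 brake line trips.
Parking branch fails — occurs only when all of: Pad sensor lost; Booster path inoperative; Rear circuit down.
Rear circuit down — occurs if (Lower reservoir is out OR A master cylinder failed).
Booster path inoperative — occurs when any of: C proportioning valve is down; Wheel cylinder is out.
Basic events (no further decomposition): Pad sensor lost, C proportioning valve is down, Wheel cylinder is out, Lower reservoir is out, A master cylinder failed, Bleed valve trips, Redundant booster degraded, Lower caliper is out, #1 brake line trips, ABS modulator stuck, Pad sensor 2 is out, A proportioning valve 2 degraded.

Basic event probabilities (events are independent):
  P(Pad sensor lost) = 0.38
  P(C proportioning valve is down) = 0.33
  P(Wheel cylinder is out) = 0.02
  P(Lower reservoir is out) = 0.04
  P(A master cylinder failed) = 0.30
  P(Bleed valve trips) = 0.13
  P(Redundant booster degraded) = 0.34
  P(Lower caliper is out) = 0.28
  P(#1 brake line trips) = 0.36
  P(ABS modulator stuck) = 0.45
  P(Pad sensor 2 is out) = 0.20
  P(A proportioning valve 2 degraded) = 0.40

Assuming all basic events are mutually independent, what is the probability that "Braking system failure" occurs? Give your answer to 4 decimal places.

0.5415

P(Booster path inoperative) [OR] = 1 − (1−0.33) × (1−0.02) = 0.343400
P(Rear circuit down) [OR] = 1 − (1−0.04) × (1−0.30) = 0.328000
P(Parking branch fails) [AND] = 0.38 × 0.343400 × 0.328000 = 0.042801
P(ABS chain down) [AND] = 0.34 × 0.28 × 0.36 = 0.034272
P(Front circuit fails) [AND] = 0.13 × 0.034272 × 0.45 = 0.002005
P(Braking system failure) [OR] = 1 − (1−0.042801) × (1−0.002005) × (1−0.20) × (1−0.40) = 0.541466
Rounded to 4 decimal places: P(Braking system failure) ≈ 0.5415.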